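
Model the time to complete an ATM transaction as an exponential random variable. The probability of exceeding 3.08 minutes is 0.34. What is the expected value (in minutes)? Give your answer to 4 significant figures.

e^(−λ·3.08) = 0.34 ⇒ λ = −ln(0.34)/3.08 = 0.350263.
Mean = 1/λ = 2.855 minutes.

2.855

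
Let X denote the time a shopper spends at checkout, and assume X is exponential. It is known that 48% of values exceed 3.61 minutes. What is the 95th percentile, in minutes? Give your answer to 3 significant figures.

e^(−λ·3.61) = 0.48 ⇒ λ = −ln(0.48)/3.61 = 0.203316.
95th percentile: 1 − e^(−λt) = 0.95, t = −ln(0.05)/λ = 14.7344 minutes.

14.7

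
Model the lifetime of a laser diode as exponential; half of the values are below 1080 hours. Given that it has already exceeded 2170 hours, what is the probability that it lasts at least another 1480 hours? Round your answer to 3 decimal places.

For an exponential, median = ln(2)/λ, so λ = ln 2 / 1080 = 0.000641803 per hour.
By the memoryless property, P(X > 2170+1480 | X > 2170) = P(X > 1480).
P(X > 1480) = e^(−0.94987) ≈ 0.387.

0.387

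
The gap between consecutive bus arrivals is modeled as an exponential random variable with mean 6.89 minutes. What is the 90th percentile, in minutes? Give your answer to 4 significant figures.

The rate is λ = 1/6.89 = 0.145138 per minute.
Set 1 − e^(−λt) = 0.9, so t = −ln(0.1)/λ = 2.3026/0.145138 ≈ 15.8648 minutes.

15.86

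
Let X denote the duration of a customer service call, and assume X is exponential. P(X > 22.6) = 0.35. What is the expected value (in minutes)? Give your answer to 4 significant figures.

e^(−λ·22.6) = 0.35 ⇒ λ = −ln(0.35)/22.6 = 0.0464523.
Mean = 1/λ = 21.5275 minutes.

21.53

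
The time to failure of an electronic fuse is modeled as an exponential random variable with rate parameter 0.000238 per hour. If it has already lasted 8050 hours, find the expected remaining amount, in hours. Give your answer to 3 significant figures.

By memorylessness, the remaining amount past any threshold is again Exp(λ) with mean 1/λ = 4201.68 hours.

4200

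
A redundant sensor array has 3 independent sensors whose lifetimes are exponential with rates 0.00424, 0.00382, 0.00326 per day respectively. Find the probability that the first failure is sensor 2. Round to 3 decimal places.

0.337

The time to first failure is exponential with rate Σλ = 0.00424 + 0.00382 + 0.00326 = 0.01132.
P(sensor 2 first) = λ_2/Σλ = 0.00382/0.01132 ≈ 0.337.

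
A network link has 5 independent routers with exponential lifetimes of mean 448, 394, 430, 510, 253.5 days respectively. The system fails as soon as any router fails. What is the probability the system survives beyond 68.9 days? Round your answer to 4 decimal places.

0.4083

The first failure time is exponential with rate Σλ_i = 1/448 + 1/394 + 1/430 + 1/510 + 1/253.5 = 0.0130014 per day.
P(min > 68.9) = e^(−0.0130014·68.9) = e^(−0.89579) ≈ 0.4083.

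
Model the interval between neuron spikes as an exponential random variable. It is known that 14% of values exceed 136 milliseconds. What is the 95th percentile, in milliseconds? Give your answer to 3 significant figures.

e^(−λ·136) = 0.14 ⇒ λ = −ln(0.14)/136 = 0.0144567.
95th percentile: 1 − e^(−λt) = 0.95, t = −ln(0.05)/λ = 207.221 milliseconds.

207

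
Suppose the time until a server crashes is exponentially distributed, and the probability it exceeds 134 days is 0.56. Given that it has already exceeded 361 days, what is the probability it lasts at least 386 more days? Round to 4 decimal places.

0.1882

From e^(−λ·134) = 0.56, λ = −ln(0.56)/134 = 0.004327.
Memoryless: P(X > 361+386 | X > 361) = P(X > 386) = e^(−0.004327·386) ≈ 0.1882.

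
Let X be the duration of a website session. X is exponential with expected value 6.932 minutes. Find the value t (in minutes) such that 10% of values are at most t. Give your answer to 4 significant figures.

The rate is λ = 1/6.932 = 0.144259 per minute.
Set 1 − e^(−λt) = 0.1, so t = −ln(0.9)/λ = 0.10536/0.144259 ≈ 0.730359 minutes.

0.7304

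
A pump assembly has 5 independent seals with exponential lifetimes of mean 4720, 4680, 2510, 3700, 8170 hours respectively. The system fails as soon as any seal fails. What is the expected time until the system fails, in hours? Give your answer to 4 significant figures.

822.0

The first failure time is exponential with rate Σλ_i = 1/4720 + 1/4680 + 1/2510 + 1/3700 + 1/8170 = 0.00121662 per hour.
E[min] = 1/Σλ = 1/0.00121662 = 821.953 hours.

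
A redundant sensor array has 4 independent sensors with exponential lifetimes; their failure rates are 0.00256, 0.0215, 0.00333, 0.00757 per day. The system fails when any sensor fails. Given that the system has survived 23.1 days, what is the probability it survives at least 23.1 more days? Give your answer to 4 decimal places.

0.4459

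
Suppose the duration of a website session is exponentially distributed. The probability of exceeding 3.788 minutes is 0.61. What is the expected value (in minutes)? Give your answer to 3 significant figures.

e^(−λ·3.788) = 0.61 ⇒ λ = −ln(0.61)/3.788 = 0.13049.
Mean = 1/λ = 7.66342 minutes.

7.66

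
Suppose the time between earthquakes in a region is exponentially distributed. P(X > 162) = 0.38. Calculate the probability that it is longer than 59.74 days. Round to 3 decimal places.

0.700

e^(−λ·162) = 0.38 ⇒ λ = −ln(0.38)/162 = 0.00597274.
P(X > 59.74) = e^(−0.00597274·59.74) = e^(−0.35681) ≈ 0.700.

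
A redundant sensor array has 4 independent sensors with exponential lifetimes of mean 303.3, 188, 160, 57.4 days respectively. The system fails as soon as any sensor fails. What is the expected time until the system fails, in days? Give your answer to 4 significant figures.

The first failure time is exponential with rate Σλ_i = 1/303.3 + 1/188 + 1/160 + 1/57.4 = 0.0322878 per day.
E[min] = 1/Σλ = 1/0.0322878 = 30.9714 days.

30.97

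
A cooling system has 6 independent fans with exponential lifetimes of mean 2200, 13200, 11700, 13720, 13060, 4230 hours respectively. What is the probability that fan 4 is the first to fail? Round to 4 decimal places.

0.0728

Rates: λ_i = 1/mean_i → 0.000454545, 0.0000757576, 0.0000854701, 0.0000728863, 0.0000765697, 0.000236407; Σλ = 0.00100164.
P(fan 4 first) = λ_4/Σλ = 0.0000728863/0.00100164 ≈ 0.0728.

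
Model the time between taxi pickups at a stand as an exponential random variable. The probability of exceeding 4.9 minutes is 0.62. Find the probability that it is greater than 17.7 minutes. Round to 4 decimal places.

e^(−λ·4.9) = 0.62 ⇒ λ = −ln(0.62)/4.9 = 0.0975583.
P(X > 17.7) = e^(−0.0975583·17.7) = e^(−1.7268) ≈ 0.1779.

0.1779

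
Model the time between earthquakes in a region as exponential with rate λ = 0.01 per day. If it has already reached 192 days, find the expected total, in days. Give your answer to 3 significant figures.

292

By memorylessness, E[X | X > 192] = 192 + 1/λ = 192 + 100 = 292 days.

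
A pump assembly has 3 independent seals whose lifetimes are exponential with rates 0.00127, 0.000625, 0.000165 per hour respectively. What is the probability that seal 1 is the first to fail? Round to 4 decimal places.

The time to first failure is exponential with rate Σλ = 0.00127 + 0.000625 + 0.000165 = 0.00206.
P(seal 1 first) = λ_1/Σλ = 0.00127/0.00206 ≈ 0.6165.

0.6165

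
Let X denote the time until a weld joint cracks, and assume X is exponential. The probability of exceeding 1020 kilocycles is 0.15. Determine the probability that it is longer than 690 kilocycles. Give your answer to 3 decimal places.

0.277

e^(−λ·1020) = 0.15 ⇒ λ = −ln(0.15)/1020 = 0.00185992.
P(X > 690) = e^(−0.00185992·690) = e^(−1.2833) ≈ 0.277.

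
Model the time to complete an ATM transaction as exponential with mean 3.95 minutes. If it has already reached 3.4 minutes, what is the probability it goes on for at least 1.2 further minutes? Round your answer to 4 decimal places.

The rate is λ = 1/3.95 = 0.253165 per minute.
P(X > s+t | X > s) = e^(−λ(s+t))/e^(−λs) = e^(−λt), independent of s = 3.4.
P(X > 1.2) = e^(−0.3038) ≈ 0.7380.

0.7380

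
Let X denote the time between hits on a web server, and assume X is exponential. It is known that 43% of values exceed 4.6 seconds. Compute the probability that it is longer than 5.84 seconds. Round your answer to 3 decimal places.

0.343

e^(−λ·4.6) = 0.43 ⇒ λ = −ln(0.43)/4.6 = 0.183472.
P(X > 5.84) = e^(−0.183472·5.84) = e^(−1.0715) ≈ 0.343.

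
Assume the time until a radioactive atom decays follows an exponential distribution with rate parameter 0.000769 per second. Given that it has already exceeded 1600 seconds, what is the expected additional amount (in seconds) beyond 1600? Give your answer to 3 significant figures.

By memorylessness, the remaining amount past any threshold is again Exp(λ) with mean 1/λ = 1300.39 seconds.

1300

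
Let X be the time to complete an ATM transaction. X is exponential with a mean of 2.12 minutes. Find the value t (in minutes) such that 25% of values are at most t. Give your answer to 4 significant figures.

0.6099

The rate is λ = 1/2.12 = 0.471698 per minute.
Set 1 − e^(−λt) = 0.25, so t = −ln(0.75)/λ = 0.28768/0.471698 ≈ 0.609886 minutes.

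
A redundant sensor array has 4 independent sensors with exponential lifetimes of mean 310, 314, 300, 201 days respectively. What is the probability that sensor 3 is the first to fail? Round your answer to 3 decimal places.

Rates: λ_i = 1/mean_i → 0.00322581, 0.00318471, 0.00333333, 0.00497512; Σλ = 0.014719.
P(sensor 3 first) = λ_3/Σλ = 0.00333333/0.014719 ≈ 0.226.

0.226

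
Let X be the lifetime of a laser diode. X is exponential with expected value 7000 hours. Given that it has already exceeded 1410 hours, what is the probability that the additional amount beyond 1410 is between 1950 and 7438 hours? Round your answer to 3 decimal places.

The rate is λ = 1/7000 = 0.000142857 per hour.
Memoryless: the residual past 1410 is again Exp(λ).
P(1950 < residual < 7438) = e^(−λ·1950) − e^(−λ·7438) = 0.75686 − 0.34557 ≈ 0.411.

0.411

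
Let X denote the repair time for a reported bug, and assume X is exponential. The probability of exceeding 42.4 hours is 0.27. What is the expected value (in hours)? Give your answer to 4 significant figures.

32.38

e^(−λ·42.4) = 0.27 ⇒ λ = −ln(0.27)/42.4 = 0.0308805.
Mean = 1/λ = 32.3829 hours.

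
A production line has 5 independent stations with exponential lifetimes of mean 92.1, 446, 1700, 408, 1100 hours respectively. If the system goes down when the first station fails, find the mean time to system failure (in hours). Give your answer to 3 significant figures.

58.7

The first failure time is exponential with rate Σλ_i = 1/92.1 + 1/446 + 1/1700 + 1/408 + 1/1100 = 0.0170482 per hour.
E[min] = 1/Σλ = 1/0.0170482 = 58.6571 hours.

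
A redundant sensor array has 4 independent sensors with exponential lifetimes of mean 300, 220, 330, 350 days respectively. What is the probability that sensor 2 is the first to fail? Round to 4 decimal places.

0.3302

Rates: λ_i = 1/mean_i → 0.00333333, 0.00454545, 0.0030303, 0.00285714; Σλ = 0.0137662.
P(sensor 2 first) = λ_2/Σλ = 0.00454545/0.0137662 ≈ 0.3302.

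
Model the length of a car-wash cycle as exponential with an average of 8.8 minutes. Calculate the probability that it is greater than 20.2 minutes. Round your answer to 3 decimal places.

0.101

The rate is λ = 1/8.8 = 0.113636 per minute.
P(X > 20.2) = e^(−λ·20.2) = e^(−2.2955) ≈ 0.101.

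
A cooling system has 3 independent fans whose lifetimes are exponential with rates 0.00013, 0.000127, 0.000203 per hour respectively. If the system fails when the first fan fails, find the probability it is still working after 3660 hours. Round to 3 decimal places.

The time to first failure is exponential with rate Σλ = 0.00013 + 0.000127 + 0.000203 = 0.00046.
P(min > 3660) = e^(−0.00046·3660) = e^(−1.6836) ≈ 0.186.

0.186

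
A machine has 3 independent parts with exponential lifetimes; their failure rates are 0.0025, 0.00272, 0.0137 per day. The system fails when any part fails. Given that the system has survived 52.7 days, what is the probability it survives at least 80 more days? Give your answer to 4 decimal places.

Time to first failure ~ Exp(Σλ) with Σλ = 0.01892.
By memorylessness, P(T > 52.7+80 | T > 52.7) = P(T > 80) = e^(−0.01892·80) ≈ 0.2201.

0.2201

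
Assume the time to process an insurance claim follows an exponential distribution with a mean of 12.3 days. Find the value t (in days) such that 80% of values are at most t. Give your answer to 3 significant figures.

The rate is λ = 1/12.3 = 0.0813008 per day.
Set 1 − e^(−λt) = 0.8, so t = −ln(0.2)/λ = 1.6094/0.0813008 ≈ 19.7961 days.

19.8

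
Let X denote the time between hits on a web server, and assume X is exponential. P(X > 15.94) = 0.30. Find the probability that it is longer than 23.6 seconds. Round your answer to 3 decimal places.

e^(−λ·15.94) = 0.30 ⇒ λ = −ln(0.30)/15.94 = 0.0755315.
P(X > 23.6) = e^(−0.0755315·23.6) = e^(−1.7825) ≈ 0.168.

0.168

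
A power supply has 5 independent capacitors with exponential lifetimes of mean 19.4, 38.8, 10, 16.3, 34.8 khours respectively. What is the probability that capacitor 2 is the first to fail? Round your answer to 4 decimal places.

Rates: λ_i = 1/mean_i → 0.0515464, 0.0257732, 0.1, 0.0613497, 0.0287356; Σλ = 0.267405.
P(capacitor 2 first) = λ_2/Σλ = 0.0257732/0.267405 ≈ 0.0964.

0.0964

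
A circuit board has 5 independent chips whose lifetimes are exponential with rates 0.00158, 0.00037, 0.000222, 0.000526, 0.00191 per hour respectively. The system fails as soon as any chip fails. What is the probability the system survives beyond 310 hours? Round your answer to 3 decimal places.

0.240

The time to first failure is exponential with rate Σλ = 0.00158 + 0.00037 + 0.000222 + 0.000526 + 0.00191 = 0.004608.
P(min > 310) = e^(−0.004608·310) = e^(−1.4285) ≈ 0.240.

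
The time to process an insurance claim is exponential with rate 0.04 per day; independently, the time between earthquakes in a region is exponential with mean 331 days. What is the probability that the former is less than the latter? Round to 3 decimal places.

0.930

λ_1 = 0.04, λ_2 = 1/331 = 0.00302115.
For independent exponentials, P(the former < the latter) = λ_1/(λ_1+λ_2) = 0.04/0.0430211 ≈ 0.930.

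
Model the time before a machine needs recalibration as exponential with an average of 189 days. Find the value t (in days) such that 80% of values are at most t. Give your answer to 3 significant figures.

304

The rate is λ = 1/189 = 0.00529101 per day.
Set 1 − e^(−λt) = 0.8, so t = −ln(0.2)/λ = 1.6094/0.00529101 ≈ 304.184 days.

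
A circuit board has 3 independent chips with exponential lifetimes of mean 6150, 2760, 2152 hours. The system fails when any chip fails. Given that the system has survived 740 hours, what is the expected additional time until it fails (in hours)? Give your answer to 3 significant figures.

First-failure rate Σλ = 1/6150 + 1/2760 + 1/2152 = 0.000989604.
By memorylessness the expected residual is 1/Σλ = 1010.5 hours, regardless of the 740 already elapsed.

1010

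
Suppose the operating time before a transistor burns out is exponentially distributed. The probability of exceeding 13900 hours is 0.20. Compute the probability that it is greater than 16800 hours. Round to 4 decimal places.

0.1430

e^(−λ·13900) = 0.20 ⇒ λ = −ln(0.20)/13900 = 0.000115787.
P(X > 16800) = e^(−0.000115787·16800) = e^(−1.9452) ≈ 0.1430.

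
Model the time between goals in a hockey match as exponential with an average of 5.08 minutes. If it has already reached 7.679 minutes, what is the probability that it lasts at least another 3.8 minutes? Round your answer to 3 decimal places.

0.473

The rate is λ = 1/5.08 = 0.19685 per minute.
The exponential is memoryless, so the remaining time is again Exp(λ): the condition X > 7.679 is irrelevant.
P(X > 3.8) = e^(−0.74803) ≈ 0.473.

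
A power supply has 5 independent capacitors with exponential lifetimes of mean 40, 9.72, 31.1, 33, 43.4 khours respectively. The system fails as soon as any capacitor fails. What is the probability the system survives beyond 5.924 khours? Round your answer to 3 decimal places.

0.283

The first failure time is exponential with rate Σλ_i = 1/40 + 1/9.72 + 1/31.1 + 1/33 + 1/43.4 = 0.21338 per khour.
P(min > 5.924) = e^(−0.21338·5.924) = e^(−1.2641) ≈ 0.283.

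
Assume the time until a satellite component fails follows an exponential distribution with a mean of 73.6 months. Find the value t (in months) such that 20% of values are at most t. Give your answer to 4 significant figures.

16.42

The rate is λ = 1/73.6 = 0.013587 per month.
Set 1 − e^(−λt) = 0.2, so t = −ln(0.8)/λ = 0.22314/0.013587 ≈ 16.4234 months.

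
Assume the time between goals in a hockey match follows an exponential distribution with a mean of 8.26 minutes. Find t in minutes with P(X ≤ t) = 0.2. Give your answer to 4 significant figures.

1.843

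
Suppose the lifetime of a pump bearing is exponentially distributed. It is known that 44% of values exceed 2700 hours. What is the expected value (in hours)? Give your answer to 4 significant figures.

e^(−λ·2700) = 0.44 ⇒ λ = −ln(0.44)/2700 = 0.000304067.
Mean = 1/λ = 3288.75 hours.

3289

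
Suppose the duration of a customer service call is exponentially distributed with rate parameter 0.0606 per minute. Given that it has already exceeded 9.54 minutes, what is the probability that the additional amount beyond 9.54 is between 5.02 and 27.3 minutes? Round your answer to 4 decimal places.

Memoryless: the residual past 9.54 is again Exp(λ).
P(5.02 < residual < 27.3) = e^(−λ·5.02) − e^(−λ·27.3) = 0.73770 − 0.19121 ≈ 0.5465.

0.5465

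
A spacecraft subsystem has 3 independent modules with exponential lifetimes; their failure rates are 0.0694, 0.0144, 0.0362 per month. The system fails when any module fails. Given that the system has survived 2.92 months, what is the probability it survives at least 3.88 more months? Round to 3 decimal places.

0.628

Time to first failure ~ Exp(Σλ) with Σλ = 0.12.
By memorylessness, P(T > 2.92+3.88 | T > 2.92) = P(T > 3.88) = e^(−0.12·3.88) ≈ 0.628.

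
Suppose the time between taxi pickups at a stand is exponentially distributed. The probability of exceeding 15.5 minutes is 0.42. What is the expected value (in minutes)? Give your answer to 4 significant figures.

e^(−λ·15.5) = 0.42 ⇒ λ = −ln(0.42)/15.5 = 0.0559678.
Mean = 1/λ = 17.8674 minutes.

17.87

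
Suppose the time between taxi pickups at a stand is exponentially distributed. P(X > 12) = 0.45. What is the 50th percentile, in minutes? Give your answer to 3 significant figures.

10.4

e^(−λ·12) = 0.45 ⇒ λ = −ln(0.45)/12 = 0.0665423.
50th percentile: 1 − e^(−λt) = 0.5, t = −ln(0.5)/λ = 10.4166 minutes.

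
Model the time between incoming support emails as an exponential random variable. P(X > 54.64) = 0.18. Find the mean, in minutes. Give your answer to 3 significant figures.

e^(−λ·54.64) = 0.18 ⇒ λ = −ln(0.18)/54.64 = 0.0313836.
Mean = 1/λ = 31.8638 minutes.

31.9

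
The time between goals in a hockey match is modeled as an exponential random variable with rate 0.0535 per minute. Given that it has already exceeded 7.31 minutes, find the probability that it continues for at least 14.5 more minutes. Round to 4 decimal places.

The exponential is memoryless, so the remaining time is again Exp(λ): the condition X > 7.31 is irrelevant.
P(X > 14.5) = e^(−0.77575) ≈ 0.4604.

0.4604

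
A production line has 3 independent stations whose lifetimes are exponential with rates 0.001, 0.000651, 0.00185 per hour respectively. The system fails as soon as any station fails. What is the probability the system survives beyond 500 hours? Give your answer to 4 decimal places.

0.1737

The time to first failure is exponential with rate Σλ = 0.001 + 0.000651 + 0.00185 = 0.003501.
P(min > 500) = e^(−0.003501·500) = e^(−1.7505) ≈ 0.1737.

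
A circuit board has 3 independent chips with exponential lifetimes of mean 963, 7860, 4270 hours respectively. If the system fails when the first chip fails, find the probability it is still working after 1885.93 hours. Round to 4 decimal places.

0.0714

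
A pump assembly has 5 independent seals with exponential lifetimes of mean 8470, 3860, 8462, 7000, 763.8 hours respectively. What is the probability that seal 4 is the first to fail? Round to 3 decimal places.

Rates: λ_i = 1/mean_i → 0.000118064, 0.000259067, 0.000118175, 0.000142857, 0.00130924; Σλ = 0.00194741.
P(seal 4 first) = λ_4/Σλ = 0.000142857/0.00194741 ≈ 0.073.

0.073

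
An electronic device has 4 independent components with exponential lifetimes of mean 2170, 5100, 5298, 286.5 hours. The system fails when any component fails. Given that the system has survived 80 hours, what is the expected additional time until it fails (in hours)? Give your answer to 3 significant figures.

231

First-failure rate Σλ = 1/2170 + 1/5100 + 1/5298 + 1/286.5 = 0.00433606.
By memorylessness the expected residual is 1/Σλ = 230.624 hours, regardless of the 80 already elapsed.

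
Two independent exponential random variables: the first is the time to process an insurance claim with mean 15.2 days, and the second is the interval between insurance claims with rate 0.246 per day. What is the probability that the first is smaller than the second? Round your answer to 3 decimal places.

λ_1 = 1/15.2 = 0.0657895, λ_2 = 0.246.
For independent exponentials, P(the first < the second) = λ_1/(λ_1+λ_2) = 0.0657895/0.311789 ≈ 0.211.

0.211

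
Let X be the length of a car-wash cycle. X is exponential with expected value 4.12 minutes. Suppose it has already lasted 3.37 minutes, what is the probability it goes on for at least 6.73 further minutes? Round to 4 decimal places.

0.1952

The rate is λ = 1/4.12 = 0.242718 per minute.
The exponential is memoryless, so the remaining time is again Exp(λ): the condition X > 3.37 is irrelevant.
P(X > 6.73) = e^(−1.6335) ≈ 0.1952.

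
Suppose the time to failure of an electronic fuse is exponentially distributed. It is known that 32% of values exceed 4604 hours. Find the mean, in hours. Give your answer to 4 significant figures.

e^(−λ·4604) = 0.32 ⇒ λ = −ln(0.32)/4604 = 0.000247488.
Mean = 1/λ = 4040.6 hours.

4041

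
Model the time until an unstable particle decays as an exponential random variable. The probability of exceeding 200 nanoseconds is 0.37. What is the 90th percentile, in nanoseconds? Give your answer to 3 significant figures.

463

e^(−λ·200) = 0.37 ⇒ λ = −ln(0.37)/200 = 0.00497126.
90th percentile: 1 − e^(−λt) = 0.9, t = −ln(0.1)/λ = 463.179 nanoseconds.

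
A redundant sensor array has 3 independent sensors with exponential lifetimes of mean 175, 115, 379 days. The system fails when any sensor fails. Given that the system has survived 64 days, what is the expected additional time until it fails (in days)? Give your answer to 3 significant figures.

58.7

First-failure rate Σλ = 1/175 + 1/115 + 1/379 = 0.0170485.
By memorylessness the expected residual is 1/Σλ = 58.6563 days, regardless of the 64 already elapsed.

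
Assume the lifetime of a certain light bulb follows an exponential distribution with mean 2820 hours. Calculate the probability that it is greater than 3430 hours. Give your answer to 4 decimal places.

The rate is λ = 1/2820 = 0.00035461 per hour.
P(X > 3430) = e^(−λ·3430) = e^(−1.2163) ≈ 0.2963.

0.2963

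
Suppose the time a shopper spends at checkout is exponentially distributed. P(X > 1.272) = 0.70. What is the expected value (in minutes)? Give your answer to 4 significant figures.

e^(−λ·1.272) = 0.70 ⇒ λ = −ln(0.70)/1.272 = 0.280405.
Mean = 1/λ = 3.56627 minutes.

3.566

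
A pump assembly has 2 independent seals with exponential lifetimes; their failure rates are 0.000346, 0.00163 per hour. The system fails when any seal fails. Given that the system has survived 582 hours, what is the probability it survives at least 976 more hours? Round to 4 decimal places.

0.1454

Time to first failure ~ Exp(Σλ) with Σλ = 0.001976.
By memorylessness, P(T > 582+976 | T > 582) = P(T > 976) = e^(−0.001976·976) ≈ 0.1454.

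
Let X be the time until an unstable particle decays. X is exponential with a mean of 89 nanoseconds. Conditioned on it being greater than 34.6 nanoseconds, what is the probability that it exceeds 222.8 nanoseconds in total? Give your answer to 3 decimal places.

0.121

The rate is λ = 1/89 = 0.011236 per nanosecond.
P(X > s+t | X > s) = e^(−λ(s+t))/e^(−λs) = e^(−λt), independent of s = 34.6.
P(X > 188.2) = e^(−2.1146) ≈ 0.121.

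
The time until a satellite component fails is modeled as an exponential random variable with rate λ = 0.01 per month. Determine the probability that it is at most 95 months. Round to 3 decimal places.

0.613

P(X ≤ 95) = 1 − e^(−λ·95) = 1 − e^(−0.95) ≈ 0.613.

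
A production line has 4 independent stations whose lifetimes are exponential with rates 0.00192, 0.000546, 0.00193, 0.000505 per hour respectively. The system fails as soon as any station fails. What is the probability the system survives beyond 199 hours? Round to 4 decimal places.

The time to first failure is exponential with rate Σλ = 0.00192 + 0.000546 + 0.00193 + 0.000505 = 0.004901.
P(min > 199) = e^(−0.004901·199) = e^(−0.9753) ≈ 0.3771.

0.3771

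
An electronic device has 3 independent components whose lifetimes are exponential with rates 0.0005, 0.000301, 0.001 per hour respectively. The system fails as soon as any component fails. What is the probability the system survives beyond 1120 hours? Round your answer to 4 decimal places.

The time to first failure is exponential with rate Σλ = 0.0005 + 0.000301 + 0.001 = 0.001801.
P(min > 1120) = e^(−0.001801·1120) = e^(−2.0171) ≈ 0.1330.

0.1330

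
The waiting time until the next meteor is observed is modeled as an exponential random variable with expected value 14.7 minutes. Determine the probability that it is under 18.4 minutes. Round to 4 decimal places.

The rate is λ = 1/14.7 = 0.0680272 per minute.
P(X ≤ 18.4) = 1 − e^(−λ·18.4) = 1 − e^(−1.2517) ≈ 0.7140.

0.7140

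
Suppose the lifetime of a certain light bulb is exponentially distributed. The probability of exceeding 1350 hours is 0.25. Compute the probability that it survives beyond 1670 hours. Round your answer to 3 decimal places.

e^(−λ·1350) = 0.25 ⇒ λ = −ln(0.25)/1350 = 0.00102688.
P(X > 1670) = e^(−0.00102688·1670) = e^(−1.7149) ≈ 0.180.

0.180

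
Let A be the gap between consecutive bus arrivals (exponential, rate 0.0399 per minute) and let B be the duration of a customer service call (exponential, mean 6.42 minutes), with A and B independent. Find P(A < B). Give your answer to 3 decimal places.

0.204

λ_1 = 0.0399, λ_2 = 1/6.42 = 0.155763.
For independent exponentials, P(A < B) = λ_1/(λ_1+λ_2) = 0.0399/0.195663 ≈ 0.204.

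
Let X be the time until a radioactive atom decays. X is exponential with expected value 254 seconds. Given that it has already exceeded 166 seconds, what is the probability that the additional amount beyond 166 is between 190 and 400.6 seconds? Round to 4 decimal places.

0.2667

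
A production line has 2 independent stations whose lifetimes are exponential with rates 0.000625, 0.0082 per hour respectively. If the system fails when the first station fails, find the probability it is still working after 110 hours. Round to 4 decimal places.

0.3788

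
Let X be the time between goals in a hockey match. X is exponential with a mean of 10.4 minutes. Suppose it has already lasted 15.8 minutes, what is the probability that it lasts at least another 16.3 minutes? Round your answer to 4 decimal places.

The rate is λ = 1/10.4 = 0.0961538 per minute.
P(X > s+t | X > s) = e^(−λ(s+t))/e^(−λs) = e^(−λt), independent of s = 15.8.
P(X > 16.3) = e^(−1.5673) ≈ 0.2086.

0.2086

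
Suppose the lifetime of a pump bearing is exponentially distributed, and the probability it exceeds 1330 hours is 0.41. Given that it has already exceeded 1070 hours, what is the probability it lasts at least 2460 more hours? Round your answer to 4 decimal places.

0.1922

From e^(−λ·1330) = 0.41, λ = −ln(0.41)/1330 = 0.000670375.
Memoryless: P(X > 1070+2460 | X > 1070) = P(X > 2460) = e^(−0.000670375·2460) ≈ 0.1922.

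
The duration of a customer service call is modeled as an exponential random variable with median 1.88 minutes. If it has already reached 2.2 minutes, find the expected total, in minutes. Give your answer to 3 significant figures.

For an exponential, median = ln(2)/λ, so λ = ln 2 / 1.88 = 0.368695 per minute.
By memorylessness, E[X | X > 2.2] = 2.2 + 1/λ = 2.2 + 2.71227 = 4.91227 minutes.

4.91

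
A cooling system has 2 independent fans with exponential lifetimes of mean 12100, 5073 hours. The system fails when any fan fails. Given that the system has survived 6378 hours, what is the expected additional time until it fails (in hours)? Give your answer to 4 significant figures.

3574

First-failure rate Σλ = 1/12100 + 1/5073 = 0.000279767.
By memorylessness the expected residual is 1/Σλ = 3574.41 hours, regardless of the 6378 already elapsed.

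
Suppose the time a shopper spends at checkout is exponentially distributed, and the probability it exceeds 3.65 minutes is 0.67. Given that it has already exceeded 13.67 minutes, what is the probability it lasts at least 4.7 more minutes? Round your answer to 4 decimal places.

0.5971

From e^(−λ·3.65) = 0.67, λ = −ln(0.67)/3.65 = 0.10972.
Memoryless: P(X > 13.67+4.7 | X > 13.67) = P(X > 4.7) = e^(−0.10972·4.7) ≈ 0.5971.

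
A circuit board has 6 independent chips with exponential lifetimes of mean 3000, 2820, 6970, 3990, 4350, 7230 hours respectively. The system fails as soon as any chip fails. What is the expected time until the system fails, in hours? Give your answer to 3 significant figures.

The first failure time is exponential with rate Σλ_i = 1/3000 + 1/2820 + 1/6970 + 1/3990 + 1/4350 + 1/7230 = 0.00145024 per hour.
E[min] = 1/Σλ = 1/0.00145024 = 689.541 hours.

690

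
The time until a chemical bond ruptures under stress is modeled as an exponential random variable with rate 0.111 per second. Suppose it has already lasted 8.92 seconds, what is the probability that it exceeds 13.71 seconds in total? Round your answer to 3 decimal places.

The exponential is memoryless, so the remaining time is again Exp(λ): the condition X > 8.92 is irrelevant.
P(X > 4.79) = e^(−0.53169) ≈ 0.588.

0.588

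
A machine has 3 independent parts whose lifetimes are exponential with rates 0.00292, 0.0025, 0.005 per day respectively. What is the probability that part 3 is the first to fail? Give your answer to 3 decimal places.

The time to first failure is exponential with rate Σλ = 0.00292 + 0.0025 + 0.005 = 0.01042.
P(part 3 first) = λ_3/Σλ = 0.005/0.01042 ≈ 0.480.

0.480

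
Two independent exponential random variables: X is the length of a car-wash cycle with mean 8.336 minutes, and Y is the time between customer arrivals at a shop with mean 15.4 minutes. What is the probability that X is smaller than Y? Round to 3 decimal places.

λ_1 = 1/8.336 = 0.119962, λ_2 = 1/15.4 = 0.0649351.
For independent exponentials, P(X < Y) = λ_1/(λ_1+λ_2) = 0.119962/0.184897 ≈ 0.649.

0.649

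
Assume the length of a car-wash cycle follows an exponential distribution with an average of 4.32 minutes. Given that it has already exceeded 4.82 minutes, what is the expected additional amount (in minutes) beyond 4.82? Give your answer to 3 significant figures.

The rate is λ = 1/4.32 = 0.231481 per minute.
By memorylessness, the remaining amount past any threshold is again Exp(λ) with mean 1/λ = 4.32 minutes.

4.32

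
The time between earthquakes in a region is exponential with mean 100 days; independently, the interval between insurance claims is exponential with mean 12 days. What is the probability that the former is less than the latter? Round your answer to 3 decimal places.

λ_1 = 1/100 = 0.01, λ_2 = 1/12 = 0.0833333.
For independent exponentials, P(the former < the latter) = λ_1/(λ_1+λ_2) = 0.01/0.0933333 ≈ 0.107.

0.107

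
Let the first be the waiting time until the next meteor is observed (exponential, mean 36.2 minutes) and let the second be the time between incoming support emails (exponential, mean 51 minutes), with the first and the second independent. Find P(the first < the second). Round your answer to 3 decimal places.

0.585

λ_1 = 1/36.2 = 0.0276243, λ_2 = 1/51 = 0.0196078.
For independent exponentials, P(the first < the second) = λ_1/(λ_1+λ_2) = 0.0276243/0.0472322 ≈ 0.585.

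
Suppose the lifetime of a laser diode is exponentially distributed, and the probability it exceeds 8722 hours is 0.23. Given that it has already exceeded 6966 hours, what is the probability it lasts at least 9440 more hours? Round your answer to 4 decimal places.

0.2038

From e^(−λ·8722) = 0.23, λ = −ln(0.23)/8722 = 0.000168502.
Memoryless: P(X > 6966+9440 | X > 6966) = P(X > 9440) = e^(−0.000168502·9440) ≈ 0.2038.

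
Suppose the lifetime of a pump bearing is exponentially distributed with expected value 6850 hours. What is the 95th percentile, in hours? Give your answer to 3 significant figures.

20500

The rate is λ = 1/6850 = 0.000145985 per hour.
Set 1 − e^(−λt) = 0.95, so t = −ln(0.05)/λ = 2.9957/0.000145985 ≈ 20520.8 hours.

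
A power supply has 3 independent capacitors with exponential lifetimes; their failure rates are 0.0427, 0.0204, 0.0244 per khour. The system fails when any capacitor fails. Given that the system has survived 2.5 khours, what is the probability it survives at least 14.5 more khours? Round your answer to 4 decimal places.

0.2812

Time to first failure ~ Exp(Σλ) with Σλ = 0.0875.
By memorylessness, P(T > 2.5+14.5 | T > 2.5) = P(T > 14.5) = e^(−0.0875·14.5) ≈ 0.2812.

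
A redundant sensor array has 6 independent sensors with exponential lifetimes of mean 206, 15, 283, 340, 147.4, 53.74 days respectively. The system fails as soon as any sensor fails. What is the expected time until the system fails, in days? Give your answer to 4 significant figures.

9.672

The first failure time is exponential with rate Σλ_i = 1/206 + 1/15 + 1/283 + 1/340 + 1/147.4 + 1/53.74 = 0.103388 per day.
E[min] = 1/Σλ = 1/0.103388 = 9.67229 days.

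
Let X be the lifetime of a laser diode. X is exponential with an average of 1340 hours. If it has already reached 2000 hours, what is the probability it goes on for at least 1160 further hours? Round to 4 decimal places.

0.4208

The rate is λ = 1/1340 = 0.000746269 per hour.
P(X > s+t | X > s) = e^(−λ(s+t))/e^(−λs) = e^(−λt), independent of s = 2000.
P(X > 1160) = e^(−0.86567) ≈ 0.4208.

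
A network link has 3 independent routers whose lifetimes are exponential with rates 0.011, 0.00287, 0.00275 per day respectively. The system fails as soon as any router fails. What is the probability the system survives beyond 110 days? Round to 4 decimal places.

0.1607

The time to first failure is exponential with rate Σλ = 0.011 + 0.00287 + 0.00275 = 0.01662.
P(min > 110) = e^(−0.01662·110) = e^(−1.8282) ≈ 0.1607.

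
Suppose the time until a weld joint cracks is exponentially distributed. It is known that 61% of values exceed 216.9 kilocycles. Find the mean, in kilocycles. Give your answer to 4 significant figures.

438.8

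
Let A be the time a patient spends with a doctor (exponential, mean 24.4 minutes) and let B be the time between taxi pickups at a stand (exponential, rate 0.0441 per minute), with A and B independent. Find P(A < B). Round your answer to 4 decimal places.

λ_1 = 1/24.4 = 0.0409836, λ_2 = 0.0441.
For independent exponentials, P(A < B) = λ_1/(λ_1+λ_2) = 0.0409836/0.0850836 ≈ 0.4817.

0.4817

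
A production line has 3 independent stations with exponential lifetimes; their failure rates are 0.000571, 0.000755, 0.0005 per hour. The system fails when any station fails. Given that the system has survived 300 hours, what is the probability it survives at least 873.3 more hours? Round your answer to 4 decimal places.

0.2030

Time to first failure ~ Exp(Σλ) with Σλ = 0.001826.
By memorylessness, P(T > 300+873.3 | T > 300) = P(T > 873.3) = e^(−0.001826·873.3) ≈ 0.2030.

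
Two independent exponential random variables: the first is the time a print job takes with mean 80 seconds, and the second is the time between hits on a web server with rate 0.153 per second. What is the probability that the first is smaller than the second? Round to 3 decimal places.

λ_1 = 1/80 = 0.0125, λ_2 = 0.153.
For independent exponentials, P(the first < the second) = λ_1/(λ_1+λ_2) = 0.0125/0.1655 ≈ 0.076.

0.076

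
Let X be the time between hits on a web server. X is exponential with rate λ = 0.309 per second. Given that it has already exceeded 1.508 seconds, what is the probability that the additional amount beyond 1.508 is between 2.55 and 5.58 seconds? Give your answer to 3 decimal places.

0.276

Memoryless: the residual past 1.508 is again Exp(λ).
P(2.55 < residual < 5.58) = e^(−λ·2.55) − e^(−λ·5.58) = 0.45478 − 0.17831 ≈ 0.276.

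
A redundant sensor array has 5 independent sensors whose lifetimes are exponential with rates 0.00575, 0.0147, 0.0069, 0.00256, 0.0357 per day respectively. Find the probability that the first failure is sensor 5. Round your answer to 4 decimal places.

The time to first failure is exponential with rate Σλ = 0.00575 + 0.0147 + 0.0069 + 0.00256 + 0.0357 = 0.06561.
P(sensor 5 first) = λ_5/Σλ = 0.0357/0.06561 ≈ 0.5441.

0.5441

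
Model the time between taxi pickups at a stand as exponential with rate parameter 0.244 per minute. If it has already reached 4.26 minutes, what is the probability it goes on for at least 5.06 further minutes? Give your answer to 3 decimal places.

0.291

P(X > s+t | X > s) = e^(−λ(s+t))/e^(−λs) = e^(−λt), independent of s = 4.26.
P(X > 5.06) = e^(−1.2346) ≈ 0.291.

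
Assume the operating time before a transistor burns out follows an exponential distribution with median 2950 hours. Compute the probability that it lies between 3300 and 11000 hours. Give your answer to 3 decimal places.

0.385

For an exponential, median = ln(2)/λ, so λ = ln 2 / 2950 = 0.000234965 per hour.
P(3300 < X < 11000) = e^(−λ·3300) − e^(−λ·11000) = 0.46053 − 0.07542 ≈ 0.385.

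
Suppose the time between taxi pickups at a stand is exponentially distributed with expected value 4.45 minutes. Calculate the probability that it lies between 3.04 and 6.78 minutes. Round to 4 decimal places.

0.2871

The rate is λ = 1/4.45 = 0.224719 per minute.
P(3.04 < X < 6.78) = e^(−λ·3.04) − e^(−λ·6.78) = 0.50503 − 0.21793 ≈ 0.2871.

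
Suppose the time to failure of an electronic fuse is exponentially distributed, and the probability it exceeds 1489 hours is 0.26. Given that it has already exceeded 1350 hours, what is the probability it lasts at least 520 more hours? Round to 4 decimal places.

0.6247

From e^(−λ·1489) = 0.26, λ = −ln(0.26)/1489 = 0.000904683.
Memoryless: P(X > 1350+520 | X > 1350) = P(X > 520) = e^(−0.000904683·520) ≈ 0.6247.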